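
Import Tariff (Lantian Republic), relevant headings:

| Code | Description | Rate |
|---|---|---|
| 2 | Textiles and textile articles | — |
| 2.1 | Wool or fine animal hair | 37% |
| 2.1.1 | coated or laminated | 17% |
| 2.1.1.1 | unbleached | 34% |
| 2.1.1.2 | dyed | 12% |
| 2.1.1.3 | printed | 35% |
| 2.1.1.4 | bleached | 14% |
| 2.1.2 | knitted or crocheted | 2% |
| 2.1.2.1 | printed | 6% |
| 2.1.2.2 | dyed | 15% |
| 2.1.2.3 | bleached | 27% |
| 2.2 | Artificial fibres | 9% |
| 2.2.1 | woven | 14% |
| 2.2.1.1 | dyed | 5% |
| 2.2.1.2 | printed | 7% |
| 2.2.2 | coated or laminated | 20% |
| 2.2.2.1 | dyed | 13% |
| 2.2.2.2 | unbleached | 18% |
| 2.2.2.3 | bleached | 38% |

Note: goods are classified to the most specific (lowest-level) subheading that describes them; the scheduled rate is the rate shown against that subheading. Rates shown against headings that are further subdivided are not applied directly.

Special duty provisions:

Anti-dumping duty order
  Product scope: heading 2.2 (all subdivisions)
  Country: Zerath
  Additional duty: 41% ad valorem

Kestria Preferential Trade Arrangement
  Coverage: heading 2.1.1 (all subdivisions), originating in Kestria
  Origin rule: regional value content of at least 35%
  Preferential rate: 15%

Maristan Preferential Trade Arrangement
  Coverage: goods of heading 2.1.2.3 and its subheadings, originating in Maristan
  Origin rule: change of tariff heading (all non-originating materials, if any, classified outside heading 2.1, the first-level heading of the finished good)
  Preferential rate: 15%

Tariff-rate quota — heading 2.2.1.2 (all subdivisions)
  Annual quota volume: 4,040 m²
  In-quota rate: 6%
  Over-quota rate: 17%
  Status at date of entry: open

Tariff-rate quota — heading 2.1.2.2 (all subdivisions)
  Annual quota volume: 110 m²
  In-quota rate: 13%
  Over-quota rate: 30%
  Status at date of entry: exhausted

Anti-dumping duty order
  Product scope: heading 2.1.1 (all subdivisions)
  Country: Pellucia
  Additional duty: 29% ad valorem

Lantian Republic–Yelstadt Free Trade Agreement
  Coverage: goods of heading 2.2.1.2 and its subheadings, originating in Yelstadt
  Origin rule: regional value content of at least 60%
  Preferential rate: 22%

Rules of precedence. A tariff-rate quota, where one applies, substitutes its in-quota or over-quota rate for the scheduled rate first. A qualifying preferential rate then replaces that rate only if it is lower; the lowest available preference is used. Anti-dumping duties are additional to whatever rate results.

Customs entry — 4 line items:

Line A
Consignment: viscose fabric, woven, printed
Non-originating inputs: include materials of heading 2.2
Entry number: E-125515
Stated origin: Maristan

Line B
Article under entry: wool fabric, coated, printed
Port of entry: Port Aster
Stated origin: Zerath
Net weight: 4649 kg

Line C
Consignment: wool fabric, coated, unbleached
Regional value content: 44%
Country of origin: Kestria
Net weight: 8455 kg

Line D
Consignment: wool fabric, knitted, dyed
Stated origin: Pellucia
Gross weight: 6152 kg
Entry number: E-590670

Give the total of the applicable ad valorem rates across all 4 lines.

Line A: viscose → 2.2; woven → 2.2.1; printed → 2.2.1.2. Scheduled 7%. quota on 2.2.1.2 open → in-quota 6%; Maristan agreement on 2.1.2.3: 2.2.1.2 not covered. → 6%.
Line B: wool → 2.1; coated → 2.1.1; printed → 2.1.1.3. Scheduled 35%. No special measure applies. → 35%.
Line C: wool → 2.1; coated → 2.1.1; unbleached → 2.1.1.1. Scheduled 34%. Kestria agreement on 2.1.1: RVC ≥ 35% → 15% available; preferential 15%. → 15%.
Line D: wool → 2.1; knitted → 2.1.2; dyed → 2.1.2.2. Scheduled 15%. quota on 2.1.2.2 exhausted → over-quota 30%. → 30%.
Sum: 6% + 35% + 15% + 30% = 86%.

86%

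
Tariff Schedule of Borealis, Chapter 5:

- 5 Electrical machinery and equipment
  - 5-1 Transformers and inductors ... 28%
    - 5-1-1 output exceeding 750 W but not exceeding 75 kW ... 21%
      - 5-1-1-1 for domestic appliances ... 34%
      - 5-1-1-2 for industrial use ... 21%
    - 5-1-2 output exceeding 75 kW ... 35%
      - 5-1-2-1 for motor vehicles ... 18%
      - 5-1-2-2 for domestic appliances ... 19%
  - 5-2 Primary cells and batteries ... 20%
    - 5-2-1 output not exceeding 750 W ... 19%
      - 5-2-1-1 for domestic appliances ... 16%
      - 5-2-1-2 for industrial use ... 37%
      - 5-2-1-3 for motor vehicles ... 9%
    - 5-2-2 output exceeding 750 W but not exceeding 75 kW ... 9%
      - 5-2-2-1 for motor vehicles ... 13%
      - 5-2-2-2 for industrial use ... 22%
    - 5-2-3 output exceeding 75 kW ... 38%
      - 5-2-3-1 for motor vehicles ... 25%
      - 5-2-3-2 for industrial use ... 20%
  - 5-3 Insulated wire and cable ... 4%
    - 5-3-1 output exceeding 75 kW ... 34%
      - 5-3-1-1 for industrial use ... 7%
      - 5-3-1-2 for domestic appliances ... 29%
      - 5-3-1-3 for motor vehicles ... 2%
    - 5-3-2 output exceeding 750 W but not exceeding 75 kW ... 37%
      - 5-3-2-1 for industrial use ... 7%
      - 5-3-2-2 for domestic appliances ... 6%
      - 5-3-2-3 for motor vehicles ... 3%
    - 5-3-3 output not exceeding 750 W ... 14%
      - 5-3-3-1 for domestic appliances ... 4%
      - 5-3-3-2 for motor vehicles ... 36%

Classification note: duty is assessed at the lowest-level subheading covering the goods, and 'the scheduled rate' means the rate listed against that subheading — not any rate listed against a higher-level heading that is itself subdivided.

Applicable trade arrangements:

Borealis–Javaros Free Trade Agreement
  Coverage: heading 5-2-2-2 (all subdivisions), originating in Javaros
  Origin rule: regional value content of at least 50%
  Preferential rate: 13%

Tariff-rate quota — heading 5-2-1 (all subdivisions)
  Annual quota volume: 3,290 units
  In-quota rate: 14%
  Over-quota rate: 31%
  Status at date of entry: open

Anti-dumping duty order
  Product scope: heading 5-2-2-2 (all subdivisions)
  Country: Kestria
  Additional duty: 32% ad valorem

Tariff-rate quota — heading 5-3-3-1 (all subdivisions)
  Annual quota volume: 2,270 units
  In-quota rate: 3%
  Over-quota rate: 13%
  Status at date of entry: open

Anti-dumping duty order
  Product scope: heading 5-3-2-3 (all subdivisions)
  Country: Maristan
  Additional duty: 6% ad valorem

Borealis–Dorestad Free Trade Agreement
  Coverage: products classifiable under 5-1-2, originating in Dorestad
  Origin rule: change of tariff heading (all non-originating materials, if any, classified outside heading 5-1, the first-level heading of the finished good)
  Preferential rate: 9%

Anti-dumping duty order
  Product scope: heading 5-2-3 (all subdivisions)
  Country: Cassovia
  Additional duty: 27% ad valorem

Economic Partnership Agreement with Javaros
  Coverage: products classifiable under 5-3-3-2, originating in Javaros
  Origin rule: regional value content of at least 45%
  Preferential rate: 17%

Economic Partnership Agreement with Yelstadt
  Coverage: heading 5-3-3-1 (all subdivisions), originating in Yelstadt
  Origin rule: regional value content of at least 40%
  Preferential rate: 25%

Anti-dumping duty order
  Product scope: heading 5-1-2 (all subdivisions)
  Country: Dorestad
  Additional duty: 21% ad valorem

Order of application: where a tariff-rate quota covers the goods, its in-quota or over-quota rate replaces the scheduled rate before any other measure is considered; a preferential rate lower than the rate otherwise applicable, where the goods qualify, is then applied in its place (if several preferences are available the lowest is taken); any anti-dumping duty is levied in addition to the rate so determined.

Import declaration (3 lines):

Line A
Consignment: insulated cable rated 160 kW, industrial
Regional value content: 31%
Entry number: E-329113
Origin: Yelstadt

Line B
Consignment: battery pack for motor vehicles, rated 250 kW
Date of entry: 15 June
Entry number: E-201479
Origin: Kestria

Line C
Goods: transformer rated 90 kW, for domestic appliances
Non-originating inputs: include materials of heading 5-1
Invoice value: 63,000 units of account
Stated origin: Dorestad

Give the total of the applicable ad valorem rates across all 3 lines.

Line A: insulated cable → 5-3; rated 160 kW → 5-3-1; industrial → 5-3-1-1. Scheduled 7%. Yelstadt agreement on 5-3-3-1: 5-3-1-1 not covered. → 7%.
Line B: battery pack → 5-2; rated 250 kW → 5-2-3; for motor vehicles → 5-2-3-1. Scheduled 25%. No special measure applies. → 25%.
Line C: transformer → 5-1; rated 90 kW → 5-1-2; for domestic appliances → 5-1-2-2. Scheduled 19%. Dorestad agreement on 5-1-2: CTH not met; anti-dumping (Dorestad, 5-1-2): +21%; total 19% + 21% = 40%. → 40%.
Sum: 7% + 25% + 40% = 72%.

72%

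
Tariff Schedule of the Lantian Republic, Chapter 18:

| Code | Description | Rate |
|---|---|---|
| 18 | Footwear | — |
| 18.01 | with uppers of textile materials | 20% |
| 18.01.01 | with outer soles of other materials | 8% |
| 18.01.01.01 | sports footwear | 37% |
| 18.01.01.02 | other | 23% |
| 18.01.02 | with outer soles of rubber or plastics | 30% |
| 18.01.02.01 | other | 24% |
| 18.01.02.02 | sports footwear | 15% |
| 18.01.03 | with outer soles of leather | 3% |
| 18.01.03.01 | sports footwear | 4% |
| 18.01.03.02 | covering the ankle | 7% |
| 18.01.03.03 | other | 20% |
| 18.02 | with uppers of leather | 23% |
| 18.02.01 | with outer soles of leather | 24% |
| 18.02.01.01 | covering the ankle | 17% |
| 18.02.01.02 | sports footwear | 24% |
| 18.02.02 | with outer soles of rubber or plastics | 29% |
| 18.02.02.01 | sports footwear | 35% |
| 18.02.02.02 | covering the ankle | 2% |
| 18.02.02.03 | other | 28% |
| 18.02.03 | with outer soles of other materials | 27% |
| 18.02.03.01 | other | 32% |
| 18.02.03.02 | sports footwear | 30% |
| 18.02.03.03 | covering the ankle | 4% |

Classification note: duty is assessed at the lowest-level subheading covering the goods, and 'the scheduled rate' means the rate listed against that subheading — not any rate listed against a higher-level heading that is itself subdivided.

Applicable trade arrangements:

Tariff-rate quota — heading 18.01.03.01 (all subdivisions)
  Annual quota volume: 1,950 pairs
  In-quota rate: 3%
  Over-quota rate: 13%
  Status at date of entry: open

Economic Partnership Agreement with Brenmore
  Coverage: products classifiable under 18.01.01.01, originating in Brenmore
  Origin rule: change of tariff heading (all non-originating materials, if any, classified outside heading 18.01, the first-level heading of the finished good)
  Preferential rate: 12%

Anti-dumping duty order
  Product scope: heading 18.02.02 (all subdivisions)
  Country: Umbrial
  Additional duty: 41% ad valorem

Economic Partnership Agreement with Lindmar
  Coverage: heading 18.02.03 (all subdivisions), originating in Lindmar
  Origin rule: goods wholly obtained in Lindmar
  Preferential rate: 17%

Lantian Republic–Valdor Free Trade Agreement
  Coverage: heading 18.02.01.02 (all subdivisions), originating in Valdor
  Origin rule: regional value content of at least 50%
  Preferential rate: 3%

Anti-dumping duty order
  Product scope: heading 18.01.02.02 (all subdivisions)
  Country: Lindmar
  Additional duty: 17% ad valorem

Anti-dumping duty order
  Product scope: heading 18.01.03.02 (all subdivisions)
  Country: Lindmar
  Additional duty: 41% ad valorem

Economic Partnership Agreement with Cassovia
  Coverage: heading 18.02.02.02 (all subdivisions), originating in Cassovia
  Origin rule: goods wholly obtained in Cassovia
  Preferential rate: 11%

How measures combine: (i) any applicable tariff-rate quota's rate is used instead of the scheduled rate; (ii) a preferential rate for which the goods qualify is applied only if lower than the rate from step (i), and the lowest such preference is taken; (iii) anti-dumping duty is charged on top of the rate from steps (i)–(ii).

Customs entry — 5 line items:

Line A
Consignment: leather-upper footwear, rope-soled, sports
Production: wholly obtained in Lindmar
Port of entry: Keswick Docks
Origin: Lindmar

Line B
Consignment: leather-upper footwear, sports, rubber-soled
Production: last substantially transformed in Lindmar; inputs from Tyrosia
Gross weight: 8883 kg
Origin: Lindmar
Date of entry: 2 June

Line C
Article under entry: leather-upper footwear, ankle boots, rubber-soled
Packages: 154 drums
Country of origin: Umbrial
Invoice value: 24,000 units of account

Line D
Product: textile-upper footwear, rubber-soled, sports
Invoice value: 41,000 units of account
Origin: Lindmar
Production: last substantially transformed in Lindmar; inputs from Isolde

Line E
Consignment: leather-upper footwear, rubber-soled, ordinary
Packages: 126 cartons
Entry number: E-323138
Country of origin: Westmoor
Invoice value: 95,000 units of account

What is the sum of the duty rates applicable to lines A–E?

155%

Line A: leather-upper → 18.02; rope-soled → 18.02.03; sports → 18.02.03.02. Scheduled 30%. Lindmar agreement on 18.02.03: wholly obtained → 17% available; preferential 17%. → 17%.
Line B: leather-upper → 18.02; rubber-soled → 18.02.02; sports → 18.02.02.01. Scheduled 35%. Lindmar agreement on 18.02.03: 18.02.02.01 not covered. → 35%.
Line C: leather-upper → 18.02; rubber-soled → 18.02.02; ankle boots → 18.02.02.02. Scheduled 2%. anti-dumping (Umbrial, 18.02.02): +41%; total 2% + 41% = 43%. → 43%.
Line D: textile-upper → 18.01; rubber-soled → 18.01.02; sports → 18.01.02.02. Scheduled 15%. Lindmar agreement on 18.02.03: 18.01.02.02 not covered; anti-dumping (Lindmar, 18.01.02.02): +17%; total 15% + 17% = 32%. → 32%.
Line E: leather-upper → 18.02; rubber-soled → 18.02.02; ordinary → 18.02.02.03. Scheduled 28%. No special measure applies. → 28%.
Sum: 17% + 35% + 43% + 32% + 28% = 155%.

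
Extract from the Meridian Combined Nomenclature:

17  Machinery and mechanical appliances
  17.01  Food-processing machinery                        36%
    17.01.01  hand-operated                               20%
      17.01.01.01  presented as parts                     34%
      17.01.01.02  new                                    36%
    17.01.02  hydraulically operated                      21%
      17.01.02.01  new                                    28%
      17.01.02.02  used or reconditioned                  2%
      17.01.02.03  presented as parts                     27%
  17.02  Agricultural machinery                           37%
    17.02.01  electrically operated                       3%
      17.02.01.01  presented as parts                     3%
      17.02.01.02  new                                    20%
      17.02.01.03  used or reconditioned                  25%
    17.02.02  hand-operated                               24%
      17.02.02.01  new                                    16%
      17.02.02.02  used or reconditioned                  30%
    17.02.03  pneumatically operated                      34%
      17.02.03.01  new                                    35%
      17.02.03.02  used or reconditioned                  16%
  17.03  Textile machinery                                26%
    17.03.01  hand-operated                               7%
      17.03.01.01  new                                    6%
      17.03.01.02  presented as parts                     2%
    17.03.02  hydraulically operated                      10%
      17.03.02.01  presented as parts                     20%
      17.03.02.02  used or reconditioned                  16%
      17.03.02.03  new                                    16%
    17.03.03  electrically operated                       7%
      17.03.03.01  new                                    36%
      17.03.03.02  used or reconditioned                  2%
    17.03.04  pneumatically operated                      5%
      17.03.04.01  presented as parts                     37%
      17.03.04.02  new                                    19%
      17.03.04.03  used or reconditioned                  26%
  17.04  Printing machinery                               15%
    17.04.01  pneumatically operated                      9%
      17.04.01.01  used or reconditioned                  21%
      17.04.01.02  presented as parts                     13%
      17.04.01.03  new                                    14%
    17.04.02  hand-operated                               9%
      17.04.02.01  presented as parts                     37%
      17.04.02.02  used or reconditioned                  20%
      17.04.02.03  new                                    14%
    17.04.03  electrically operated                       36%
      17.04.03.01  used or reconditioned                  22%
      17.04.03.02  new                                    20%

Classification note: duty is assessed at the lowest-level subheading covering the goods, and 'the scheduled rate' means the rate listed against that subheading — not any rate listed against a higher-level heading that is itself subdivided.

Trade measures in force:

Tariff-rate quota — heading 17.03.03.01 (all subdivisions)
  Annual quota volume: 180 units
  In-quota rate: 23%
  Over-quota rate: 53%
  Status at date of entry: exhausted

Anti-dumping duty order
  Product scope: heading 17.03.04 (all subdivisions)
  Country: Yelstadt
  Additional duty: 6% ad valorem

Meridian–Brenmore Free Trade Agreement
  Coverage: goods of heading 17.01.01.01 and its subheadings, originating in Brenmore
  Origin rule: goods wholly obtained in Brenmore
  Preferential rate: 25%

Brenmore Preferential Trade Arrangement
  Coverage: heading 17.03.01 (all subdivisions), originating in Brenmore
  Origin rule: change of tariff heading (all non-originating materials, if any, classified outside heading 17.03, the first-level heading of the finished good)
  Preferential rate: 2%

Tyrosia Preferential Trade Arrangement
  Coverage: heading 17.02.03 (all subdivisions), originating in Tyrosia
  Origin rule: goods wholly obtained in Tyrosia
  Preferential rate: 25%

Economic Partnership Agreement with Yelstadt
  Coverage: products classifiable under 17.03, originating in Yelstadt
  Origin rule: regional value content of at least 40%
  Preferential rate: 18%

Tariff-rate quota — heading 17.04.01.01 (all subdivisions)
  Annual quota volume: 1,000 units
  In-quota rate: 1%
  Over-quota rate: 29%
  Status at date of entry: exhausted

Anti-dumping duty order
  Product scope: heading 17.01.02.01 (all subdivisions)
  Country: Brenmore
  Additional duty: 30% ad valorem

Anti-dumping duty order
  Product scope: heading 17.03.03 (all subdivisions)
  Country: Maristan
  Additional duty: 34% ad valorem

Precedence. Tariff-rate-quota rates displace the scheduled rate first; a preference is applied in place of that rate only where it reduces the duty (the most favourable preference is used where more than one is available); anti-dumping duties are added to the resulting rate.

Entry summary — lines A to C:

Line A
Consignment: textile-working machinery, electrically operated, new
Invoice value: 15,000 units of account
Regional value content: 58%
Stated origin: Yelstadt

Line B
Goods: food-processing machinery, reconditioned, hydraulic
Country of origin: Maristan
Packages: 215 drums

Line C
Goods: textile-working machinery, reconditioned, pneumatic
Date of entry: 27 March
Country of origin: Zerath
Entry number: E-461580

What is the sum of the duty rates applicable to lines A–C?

46%

Line A: textile-working → 17.03; electrically operated → 17.03.03; new → 17.03.03.01. Scheduled 36%. quota on 17.03.03.01 exhausted → over-quota 53%; Yelstadt agreement on 17.03: RVC ≥ 40% → 18% available; preferential 18%. → 18%.
Line B: food-processing → 17.01; hydraulic → 17.01.02; reconditioned → 17.01.02.02. Scheduled 2%. No special measure applies. → 2%.
Line C: textile-working → 17.03; pneumatic → 17.03.04; reconditioned → 17.03.04.03. Scheduled 26%. No special measure applies. → 26%.
Sum: 18% + 2% + 26% = 46%.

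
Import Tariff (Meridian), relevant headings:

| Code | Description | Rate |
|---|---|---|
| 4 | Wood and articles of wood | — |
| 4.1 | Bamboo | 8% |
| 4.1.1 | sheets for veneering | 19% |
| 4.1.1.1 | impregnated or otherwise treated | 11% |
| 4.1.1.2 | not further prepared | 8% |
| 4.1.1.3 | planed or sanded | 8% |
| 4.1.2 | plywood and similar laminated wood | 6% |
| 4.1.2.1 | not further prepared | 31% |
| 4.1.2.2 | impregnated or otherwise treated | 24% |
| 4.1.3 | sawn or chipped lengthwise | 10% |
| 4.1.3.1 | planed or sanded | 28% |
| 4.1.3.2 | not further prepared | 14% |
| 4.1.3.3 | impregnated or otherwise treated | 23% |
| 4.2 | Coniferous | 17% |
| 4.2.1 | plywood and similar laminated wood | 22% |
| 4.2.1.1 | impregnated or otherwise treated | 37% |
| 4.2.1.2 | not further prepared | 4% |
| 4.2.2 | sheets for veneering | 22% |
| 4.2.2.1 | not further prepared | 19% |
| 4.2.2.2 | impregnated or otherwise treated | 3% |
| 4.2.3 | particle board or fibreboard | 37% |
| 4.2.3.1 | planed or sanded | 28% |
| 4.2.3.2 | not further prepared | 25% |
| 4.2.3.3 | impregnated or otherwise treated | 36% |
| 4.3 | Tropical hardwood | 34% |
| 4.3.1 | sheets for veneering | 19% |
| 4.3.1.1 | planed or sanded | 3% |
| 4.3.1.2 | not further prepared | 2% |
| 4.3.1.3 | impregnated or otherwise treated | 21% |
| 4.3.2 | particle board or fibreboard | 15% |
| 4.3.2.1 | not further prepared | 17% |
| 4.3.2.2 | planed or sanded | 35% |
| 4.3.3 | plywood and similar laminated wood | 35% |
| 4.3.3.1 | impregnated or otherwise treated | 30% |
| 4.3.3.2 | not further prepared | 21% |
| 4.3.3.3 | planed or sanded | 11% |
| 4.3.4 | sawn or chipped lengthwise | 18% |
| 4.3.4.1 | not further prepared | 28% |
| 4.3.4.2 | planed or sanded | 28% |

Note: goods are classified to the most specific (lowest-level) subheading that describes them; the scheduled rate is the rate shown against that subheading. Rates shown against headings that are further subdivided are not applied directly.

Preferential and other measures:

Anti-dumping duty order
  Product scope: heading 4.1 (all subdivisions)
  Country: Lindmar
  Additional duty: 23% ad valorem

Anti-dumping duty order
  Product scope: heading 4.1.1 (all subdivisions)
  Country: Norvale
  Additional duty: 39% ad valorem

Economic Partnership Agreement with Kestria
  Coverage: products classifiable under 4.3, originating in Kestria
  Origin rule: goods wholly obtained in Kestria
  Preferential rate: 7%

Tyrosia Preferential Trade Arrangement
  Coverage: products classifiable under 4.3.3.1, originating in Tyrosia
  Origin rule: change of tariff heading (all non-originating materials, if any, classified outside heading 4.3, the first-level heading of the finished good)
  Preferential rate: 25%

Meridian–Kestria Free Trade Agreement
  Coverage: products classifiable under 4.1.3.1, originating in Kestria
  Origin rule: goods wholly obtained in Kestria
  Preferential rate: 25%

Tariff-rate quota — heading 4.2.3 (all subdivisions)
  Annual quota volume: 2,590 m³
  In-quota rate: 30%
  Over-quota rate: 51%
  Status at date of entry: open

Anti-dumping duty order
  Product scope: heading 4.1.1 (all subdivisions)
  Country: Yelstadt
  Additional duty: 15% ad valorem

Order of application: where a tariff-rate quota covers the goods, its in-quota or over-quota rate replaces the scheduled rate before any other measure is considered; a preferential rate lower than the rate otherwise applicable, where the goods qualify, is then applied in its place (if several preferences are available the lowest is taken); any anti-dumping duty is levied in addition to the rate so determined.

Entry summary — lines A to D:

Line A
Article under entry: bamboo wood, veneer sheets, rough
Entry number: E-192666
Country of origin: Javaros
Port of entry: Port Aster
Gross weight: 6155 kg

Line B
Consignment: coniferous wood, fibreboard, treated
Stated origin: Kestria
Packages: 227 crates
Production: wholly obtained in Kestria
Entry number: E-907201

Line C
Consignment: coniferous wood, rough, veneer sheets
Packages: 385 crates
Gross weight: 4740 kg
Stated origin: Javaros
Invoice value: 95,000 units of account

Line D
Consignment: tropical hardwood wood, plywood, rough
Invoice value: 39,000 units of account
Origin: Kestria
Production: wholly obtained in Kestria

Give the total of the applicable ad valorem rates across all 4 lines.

64%

Line A: bamboo → 4.1; veneer sheets → 4.1.1; rough → 4.1.1.2. Scheduled 8%. No special measure applies. → 8%.
Line B: coniferous → 4.2; fibreboard → 4.2.3; treated → 4.2.3.3. Scheduled 36%. quota on 4.2.3 open → in-quota 30%; Kestria agreement on 4.3: 4.2.3.3 not covered; Kestria agreement on 4.1.3.1: 4.2.3.3 not covered. → 30%.
Line C: coniferous → 4.2; veneer sheets → 4.2.2; rough → 4.2.2.1. Scheduled 19%. No special measure applies. → 19%.
Line D: tropical hardwood → 4.3; plywood → 4.3.3; rough → 4.3.3.2. Scheduled 21%. Kestria agreement on 4.3: wholly obtained → 7% available; Kestria agreement on 4.1.3.1: 4.3.3.2 not covered; preferential 7%. → 7%.
Sum: 8% + 30% + 19% + 7% = 64%.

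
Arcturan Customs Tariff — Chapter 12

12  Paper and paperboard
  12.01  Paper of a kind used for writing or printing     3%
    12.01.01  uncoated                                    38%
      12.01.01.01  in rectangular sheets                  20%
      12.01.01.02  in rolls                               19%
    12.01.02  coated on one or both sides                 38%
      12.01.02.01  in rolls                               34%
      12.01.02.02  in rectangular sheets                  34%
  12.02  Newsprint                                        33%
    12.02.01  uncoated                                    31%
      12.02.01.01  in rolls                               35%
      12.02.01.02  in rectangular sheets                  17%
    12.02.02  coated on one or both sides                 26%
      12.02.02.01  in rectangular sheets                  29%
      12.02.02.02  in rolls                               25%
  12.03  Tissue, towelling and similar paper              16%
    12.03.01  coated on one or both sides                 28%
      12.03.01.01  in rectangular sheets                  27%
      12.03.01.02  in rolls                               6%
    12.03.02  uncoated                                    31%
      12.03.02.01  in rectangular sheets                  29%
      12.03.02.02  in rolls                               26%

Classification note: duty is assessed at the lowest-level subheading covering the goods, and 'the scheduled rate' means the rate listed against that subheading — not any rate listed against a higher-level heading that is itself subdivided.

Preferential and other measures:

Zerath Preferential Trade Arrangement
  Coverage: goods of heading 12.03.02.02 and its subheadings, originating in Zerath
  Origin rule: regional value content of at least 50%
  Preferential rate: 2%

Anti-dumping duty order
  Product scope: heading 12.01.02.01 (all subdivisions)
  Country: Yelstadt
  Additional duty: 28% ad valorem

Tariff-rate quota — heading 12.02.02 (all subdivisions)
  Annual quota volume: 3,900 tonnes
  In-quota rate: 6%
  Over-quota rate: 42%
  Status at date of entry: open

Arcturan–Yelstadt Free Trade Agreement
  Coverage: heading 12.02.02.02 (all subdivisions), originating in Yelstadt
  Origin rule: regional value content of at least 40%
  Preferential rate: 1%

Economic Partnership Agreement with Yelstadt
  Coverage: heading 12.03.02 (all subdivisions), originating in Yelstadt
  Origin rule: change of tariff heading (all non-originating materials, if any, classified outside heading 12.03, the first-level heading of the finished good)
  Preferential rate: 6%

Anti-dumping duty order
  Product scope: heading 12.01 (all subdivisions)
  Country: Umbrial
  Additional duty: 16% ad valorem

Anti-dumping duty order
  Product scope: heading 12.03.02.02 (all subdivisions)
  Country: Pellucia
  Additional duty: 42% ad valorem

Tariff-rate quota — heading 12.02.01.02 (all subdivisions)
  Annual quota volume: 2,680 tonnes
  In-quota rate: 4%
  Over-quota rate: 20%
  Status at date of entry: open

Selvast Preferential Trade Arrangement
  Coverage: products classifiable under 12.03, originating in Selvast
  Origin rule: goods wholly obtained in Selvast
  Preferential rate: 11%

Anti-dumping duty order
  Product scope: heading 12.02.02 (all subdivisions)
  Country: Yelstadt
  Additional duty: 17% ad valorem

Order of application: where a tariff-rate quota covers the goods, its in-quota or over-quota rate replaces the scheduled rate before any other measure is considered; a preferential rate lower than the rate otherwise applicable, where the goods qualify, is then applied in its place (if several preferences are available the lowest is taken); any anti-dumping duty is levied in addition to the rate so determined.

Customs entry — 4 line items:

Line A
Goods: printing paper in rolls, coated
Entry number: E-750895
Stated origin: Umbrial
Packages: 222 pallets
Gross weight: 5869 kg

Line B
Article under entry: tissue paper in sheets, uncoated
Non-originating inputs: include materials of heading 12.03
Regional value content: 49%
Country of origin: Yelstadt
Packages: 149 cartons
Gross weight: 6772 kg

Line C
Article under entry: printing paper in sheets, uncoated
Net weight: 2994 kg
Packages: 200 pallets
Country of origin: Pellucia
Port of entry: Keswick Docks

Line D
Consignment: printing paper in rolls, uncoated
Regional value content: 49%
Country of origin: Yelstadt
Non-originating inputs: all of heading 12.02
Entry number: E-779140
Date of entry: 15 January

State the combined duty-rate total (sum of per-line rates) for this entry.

Line A: printing paper → 12.01; coated → 12.01.02; in rolls → 12.01.02.01. Scheduled 34%. anti-dumping (Umbrial, 12.01): +16%; total 34% + 16% = 50%. → 50%.
Line B: tissue paper → 12.03; uncoated → 12.03.02; in sheets → 12.03.02.01. Scheduled 29%. Yelstadt agreement on 12.02.02.02: 12.03.02.01 not covered; Yelstadt agreement on 12.03.02: CTH not met. → 29%.
Line C: printing paper → 12.01; uncoated → 12.01.01; in sheets → 12.01.01.01. Scheduled 20%. No special measure applies. → 20%.
Line D: printing paper → 12.01; uncoated → 12.01.01; in rolls → 12.01.01.02. Scheduled 19%. Yelstadt agreement on 12.02.02.02: 12.01.01.02 not covered; Yelstadt agreement on 12.03.02: 12.01.01.02 not covered. → 19%.
Sum: 50% + 29% + 20% + 19% = 118%.

118%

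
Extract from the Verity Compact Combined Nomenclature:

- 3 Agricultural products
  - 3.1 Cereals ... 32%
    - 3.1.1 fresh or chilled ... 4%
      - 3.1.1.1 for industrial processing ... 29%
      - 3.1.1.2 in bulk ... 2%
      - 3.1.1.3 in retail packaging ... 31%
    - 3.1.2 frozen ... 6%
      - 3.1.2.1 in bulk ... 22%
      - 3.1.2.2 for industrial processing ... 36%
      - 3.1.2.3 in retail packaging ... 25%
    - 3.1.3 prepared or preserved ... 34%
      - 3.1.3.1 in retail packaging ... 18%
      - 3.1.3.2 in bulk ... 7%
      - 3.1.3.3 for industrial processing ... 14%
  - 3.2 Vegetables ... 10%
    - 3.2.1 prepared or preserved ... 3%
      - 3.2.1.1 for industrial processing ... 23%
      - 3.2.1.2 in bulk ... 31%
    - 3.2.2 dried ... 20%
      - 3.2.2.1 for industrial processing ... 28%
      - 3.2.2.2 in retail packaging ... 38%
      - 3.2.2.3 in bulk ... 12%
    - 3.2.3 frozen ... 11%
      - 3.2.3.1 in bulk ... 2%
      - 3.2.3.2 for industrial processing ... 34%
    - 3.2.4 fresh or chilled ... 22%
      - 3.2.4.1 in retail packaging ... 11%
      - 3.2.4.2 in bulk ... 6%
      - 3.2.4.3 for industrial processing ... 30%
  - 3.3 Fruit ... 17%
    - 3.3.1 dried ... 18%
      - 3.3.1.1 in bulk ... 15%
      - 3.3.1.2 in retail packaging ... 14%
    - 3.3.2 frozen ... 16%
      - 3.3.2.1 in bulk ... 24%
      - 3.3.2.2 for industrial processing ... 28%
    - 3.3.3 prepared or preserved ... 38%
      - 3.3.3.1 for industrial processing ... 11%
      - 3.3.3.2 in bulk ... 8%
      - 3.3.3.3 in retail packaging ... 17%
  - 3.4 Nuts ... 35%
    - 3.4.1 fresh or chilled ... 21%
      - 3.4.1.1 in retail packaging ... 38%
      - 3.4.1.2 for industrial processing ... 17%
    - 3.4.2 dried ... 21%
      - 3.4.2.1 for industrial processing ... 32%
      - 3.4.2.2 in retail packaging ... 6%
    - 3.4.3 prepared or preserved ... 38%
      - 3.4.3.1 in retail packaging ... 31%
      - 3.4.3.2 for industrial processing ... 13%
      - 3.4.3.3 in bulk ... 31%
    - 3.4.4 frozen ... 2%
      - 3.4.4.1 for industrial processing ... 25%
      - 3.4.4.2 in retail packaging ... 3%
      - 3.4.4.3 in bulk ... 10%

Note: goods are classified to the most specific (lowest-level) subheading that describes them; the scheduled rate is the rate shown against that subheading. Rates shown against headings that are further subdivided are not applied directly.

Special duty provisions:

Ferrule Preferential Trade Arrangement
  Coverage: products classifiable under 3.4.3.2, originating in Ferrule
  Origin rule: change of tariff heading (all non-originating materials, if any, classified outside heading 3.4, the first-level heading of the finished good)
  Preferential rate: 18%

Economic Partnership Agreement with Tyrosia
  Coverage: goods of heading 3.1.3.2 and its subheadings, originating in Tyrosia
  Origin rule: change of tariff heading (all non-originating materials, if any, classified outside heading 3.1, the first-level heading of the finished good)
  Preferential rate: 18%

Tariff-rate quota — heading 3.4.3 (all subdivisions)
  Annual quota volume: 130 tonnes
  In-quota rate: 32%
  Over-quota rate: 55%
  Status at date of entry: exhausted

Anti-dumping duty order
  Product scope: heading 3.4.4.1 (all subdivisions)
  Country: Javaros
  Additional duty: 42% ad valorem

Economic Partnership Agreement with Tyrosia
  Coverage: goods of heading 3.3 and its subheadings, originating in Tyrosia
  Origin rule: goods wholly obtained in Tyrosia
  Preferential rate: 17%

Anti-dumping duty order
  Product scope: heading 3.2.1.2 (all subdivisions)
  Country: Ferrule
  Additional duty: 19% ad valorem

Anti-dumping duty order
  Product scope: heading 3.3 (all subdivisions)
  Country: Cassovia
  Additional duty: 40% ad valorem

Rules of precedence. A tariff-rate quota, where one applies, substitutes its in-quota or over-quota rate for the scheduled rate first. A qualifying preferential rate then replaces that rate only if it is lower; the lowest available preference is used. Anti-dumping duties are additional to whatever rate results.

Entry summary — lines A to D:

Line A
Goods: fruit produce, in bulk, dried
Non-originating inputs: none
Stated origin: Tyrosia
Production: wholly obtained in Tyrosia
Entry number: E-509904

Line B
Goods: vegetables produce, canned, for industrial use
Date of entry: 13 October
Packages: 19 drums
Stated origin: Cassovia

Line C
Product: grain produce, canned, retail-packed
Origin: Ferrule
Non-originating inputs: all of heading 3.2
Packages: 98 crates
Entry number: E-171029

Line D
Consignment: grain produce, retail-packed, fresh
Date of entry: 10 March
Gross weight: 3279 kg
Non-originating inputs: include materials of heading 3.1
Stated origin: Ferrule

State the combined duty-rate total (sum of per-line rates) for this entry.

87%

Line A: fruit → 3.3; dried → 3.3.1; in bulk → 3.3.1.1. Scheduled 15%. Tyrosia agreement on 3.1.3.2: 3.3.1.1 not covered; Tyrosia agreement on 3.3: wholly obtained → 17% available; preference 17% not lower than 15% → no reduction. → 15%.
Line B: vegetables → 3.2; canned → 3.2.1; for industrial use → 3.2.1.1. Scheduled 23%. No special measure applies. → 23%.
Line C: grain → 3.1; canned → 3.1.3; retail-packed → 3.1.3.1. Scheduled 18%. Ferrule agreement on 3.4.3.2: 3.1.3.1 not covered. → 18%.
Line D: grain → 3.1; fresh → 3.1.1; retail-packed → 3.1.1.3. Scheduled 31%. Ferrule agreement on 3.4.3.2: 3.1.1.3 not covered. → 31%.
Sum: 15% + 23% + 18% + 31% = 87%.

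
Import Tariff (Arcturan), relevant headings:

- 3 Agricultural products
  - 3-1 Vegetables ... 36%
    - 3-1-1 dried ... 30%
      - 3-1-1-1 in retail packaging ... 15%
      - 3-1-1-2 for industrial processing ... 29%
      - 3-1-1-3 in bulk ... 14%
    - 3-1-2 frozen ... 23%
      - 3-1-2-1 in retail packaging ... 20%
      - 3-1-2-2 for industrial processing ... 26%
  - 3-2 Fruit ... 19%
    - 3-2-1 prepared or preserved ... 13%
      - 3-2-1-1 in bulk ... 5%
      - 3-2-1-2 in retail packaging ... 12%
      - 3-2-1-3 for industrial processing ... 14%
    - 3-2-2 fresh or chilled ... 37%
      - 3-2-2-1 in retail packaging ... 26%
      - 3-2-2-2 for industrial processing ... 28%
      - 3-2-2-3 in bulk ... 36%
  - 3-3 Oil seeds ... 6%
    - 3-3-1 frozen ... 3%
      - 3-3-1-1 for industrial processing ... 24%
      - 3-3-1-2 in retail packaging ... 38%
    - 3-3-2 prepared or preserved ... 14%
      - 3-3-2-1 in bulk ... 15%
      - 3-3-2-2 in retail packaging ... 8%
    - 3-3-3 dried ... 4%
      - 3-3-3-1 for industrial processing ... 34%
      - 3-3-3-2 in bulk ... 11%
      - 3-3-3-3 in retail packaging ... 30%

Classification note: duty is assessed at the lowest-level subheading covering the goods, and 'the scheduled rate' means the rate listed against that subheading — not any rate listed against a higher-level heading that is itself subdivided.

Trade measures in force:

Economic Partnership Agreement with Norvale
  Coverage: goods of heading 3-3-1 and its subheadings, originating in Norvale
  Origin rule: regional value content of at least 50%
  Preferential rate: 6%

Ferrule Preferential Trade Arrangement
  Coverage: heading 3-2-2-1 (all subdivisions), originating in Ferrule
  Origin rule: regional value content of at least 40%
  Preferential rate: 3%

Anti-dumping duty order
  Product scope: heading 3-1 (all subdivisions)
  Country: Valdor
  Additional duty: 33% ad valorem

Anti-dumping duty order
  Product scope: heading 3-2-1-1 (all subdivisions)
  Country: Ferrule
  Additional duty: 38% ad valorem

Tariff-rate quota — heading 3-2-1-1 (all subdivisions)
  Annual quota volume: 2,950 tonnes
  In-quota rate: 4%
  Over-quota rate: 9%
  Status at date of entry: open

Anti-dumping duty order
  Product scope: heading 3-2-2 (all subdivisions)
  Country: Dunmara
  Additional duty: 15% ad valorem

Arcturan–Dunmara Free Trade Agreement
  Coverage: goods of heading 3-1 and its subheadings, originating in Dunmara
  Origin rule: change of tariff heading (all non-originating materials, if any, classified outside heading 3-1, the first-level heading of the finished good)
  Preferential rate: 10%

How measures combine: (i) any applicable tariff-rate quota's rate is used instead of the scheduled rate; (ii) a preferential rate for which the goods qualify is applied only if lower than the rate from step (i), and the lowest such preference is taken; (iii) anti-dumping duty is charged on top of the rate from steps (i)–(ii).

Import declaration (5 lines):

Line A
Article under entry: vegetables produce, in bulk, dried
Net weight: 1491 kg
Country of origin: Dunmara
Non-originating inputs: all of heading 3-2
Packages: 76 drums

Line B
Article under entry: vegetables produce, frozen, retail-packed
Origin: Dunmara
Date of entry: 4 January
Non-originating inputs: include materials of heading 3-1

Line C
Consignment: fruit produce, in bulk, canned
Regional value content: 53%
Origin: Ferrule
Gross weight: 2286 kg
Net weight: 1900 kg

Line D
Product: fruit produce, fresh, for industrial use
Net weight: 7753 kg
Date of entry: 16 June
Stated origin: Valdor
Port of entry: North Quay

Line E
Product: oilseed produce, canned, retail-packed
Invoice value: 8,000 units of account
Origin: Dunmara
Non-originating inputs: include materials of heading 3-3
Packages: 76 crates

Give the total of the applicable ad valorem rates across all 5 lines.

108%

Line A: vegetables → 3-1; dried → 3-1-1; in bulk → 3-1-1-3. Scheduled 14%. Dunmara agreement on 3-1: CTH met → 10% available; preferential 10%. → 10%.
Line B: vegetables → 3-1; frozen → 3-1-2; retail-packed → 3-1-2-1. Scheduled 20%. Dunmara agreement on 3-1: CTH not met. → 20%.
Line C: fruit → 3-2; canned → 3-2-1; in bulk → 3-2-1-1. Scheduled 5%. quota on 3-2-1-1 open → in-quota 4%; Ferrule agreement on 3-2-2-1: 3-2-1-1 not covered; anti-dumping (Ferrule, 3-2-1-1): +38%; total 4% + 38% = 42%. → 42%.
Line D: fruit → 3-2; fresh → 3-2-2; for industrial use → 3-2-2-2. Scheduled 28%. No special measure applies. → 28%.
Line E: oilseed → 3-3; canned → 3-3-2; retail-packed → 3-3-2-2. Scheduled 8%. Dunmara agreement on 3-1: 3-3-2-2 not covered. → 8%.
Sum: 10% + 20% + 42% + 28% + 8% = 108%.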